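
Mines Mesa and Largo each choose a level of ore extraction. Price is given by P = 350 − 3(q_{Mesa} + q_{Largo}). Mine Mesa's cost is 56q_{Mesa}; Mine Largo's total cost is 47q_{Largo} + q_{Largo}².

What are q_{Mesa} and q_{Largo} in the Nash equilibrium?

Mine Mesa's profit: π = q_{Mesa}(350 − 3(q_{Mesa} + q_{Largo})) − 56q_{Mesa}.
∂π/∂q_{Mesa} = 294 − 6q_{Mesa} − 3q_{Largo} = 0, so q_{Mesa} = 49 − 0.5q_{Largo}.
For Largo: ∂π/∂q_{Largo} = 303 − 8q_{Largo} − 3q_{Mesa} = 0 ⇒ q_{Largo} = 37.875 − 0.375q_{Mesa}.
Plugging q_{Largo} into Mesa's best response: q_{Mesa} = 49 − 0.5(37.875 − 0.375q_{Mesa}) ⇒ 0.8125q_{Mesa} = 30.0625, so q_{Mesa} = 37.
Then q_{Largo} = 37.875 − 0.375·37 = 24.

37, 24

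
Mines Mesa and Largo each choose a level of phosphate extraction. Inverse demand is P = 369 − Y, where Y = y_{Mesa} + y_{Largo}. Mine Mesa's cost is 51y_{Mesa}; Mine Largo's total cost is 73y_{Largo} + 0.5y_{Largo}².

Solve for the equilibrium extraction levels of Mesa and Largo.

131.6, 54.8

Mine Mesa's profit: π = y_{Mesa}(369 − (y_{Mesa} + y_{Largo})) − 51y_{Mesa}.
∂π/∂y_{Mesa} = 318 − 2y_{Mesa} − y_{Largo} = 0, so y_{Mesa} = 159 − 0.5y_{Largo}.
For Largo: ∂π/∂y_{Largo} = 296 − 3y_{Largo} − y_{Mesa} = 0 ⇒ y_{Largo} = 296/3 − (1/3)y_{Mesa}.
Plugging y_{Largo} into Mesa's best response: y_{Mesa} = 159 − 0.5(296/3 − (1/3)y_{Mesa}) ⇒ (5/6)y_{Mesa} = 329/3, so y_{Mesa} = 131.6.
Then y_{Largo} = 296/3 − (1/3)·131.6 = 54.8.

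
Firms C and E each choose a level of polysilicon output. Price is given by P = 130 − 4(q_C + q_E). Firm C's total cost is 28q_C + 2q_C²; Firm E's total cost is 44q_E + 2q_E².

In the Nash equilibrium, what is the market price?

83

Firm C's profit: π = q_C(130 − 4(q_C + q_E)) − 28q_C − 2q_C².
∂π/∂q_C = 102 − 12q_C − 4q_E = 0, so q_C = 8.5 − (1/3)q_E.
By the same steps for E: q_E = 43/6 − (1/3)q_C.
Substituting the second reaction function into the first: q_C = 8.5 − (1/3)(43/6 − (1/3)q_C), which gives (8/9)q_C = 55/9 ⇒ q_C = 6.875.
Then q_E = 43/6 − (1/3)·6.875 = 4.875.
Equilibrium price: P = 130 − 4·11.75 = 83.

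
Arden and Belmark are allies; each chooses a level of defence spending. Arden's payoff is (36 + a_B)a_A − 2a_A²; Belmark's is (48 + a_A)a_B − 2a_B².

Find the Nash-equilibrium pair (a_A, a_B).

Expanding Arden's payoff: 36a_A + a_Ba_A − 2a_A².
∂π/∂a_A = 36 + a_B − 4a_A = 0, so a_A = 9 + 0.25a_B.
Likewise for Belmark: a_B = 12 + 0.25a_A.
Solving the two reaction functions simultaneously: (1 − (0.25)(0.25))a_A = 9 + 0.25·12, so 0.9375a_A = 12 and a_A = 12.8.
Then a_B = 12 + 0.25·12.8 = 15.2.

12.8, 15.2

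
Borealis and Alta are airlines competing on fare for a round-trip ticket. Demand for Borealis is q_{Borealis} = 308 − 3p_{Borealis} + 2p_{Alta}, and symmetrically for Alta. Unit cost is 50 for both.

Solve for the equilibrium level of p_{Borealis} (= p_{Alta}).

114.5

Borealis's profit: π = (p_{Borealis} − 50)(308 − 3p_{Borealis} + 2p_{Alta}).
∂π/∂p_{Borealis} = 458 − 6p_{Borealis} + 2p_{Alta} = 0 ⇒ p_{Borealis} = 229/3 + (1/3)p_{Alta}.
By symmetry p_{Alta} = p_{Borealis}; substituting into the reaction function, (2/3)p_{Borealis} = 229/3 and p_{Borealis} = 114.5.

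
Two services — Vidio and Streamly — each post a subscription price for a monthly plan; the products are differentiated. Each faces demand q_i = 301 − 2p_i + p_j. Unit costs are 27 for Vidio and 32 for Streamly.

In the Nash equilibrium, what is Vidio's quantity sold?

Vidio's profit: π = (p_{Vidio} − 27)(301 − 2p_{Vidio} + p_{Streamly}).
∂π/∂p_{Vidio} = 355 − 4p_{Vidio} + p_{Streamly} = 0 ⇒ p_{Vidio} = 88.75 + 0.25p_{Streamly}.
Similarly p_{Streamly} = 91.25 + 0.25p_{Vidio}.
Plugging p_{Streamly} into Vidio's best response: p_{Vidio} = 88.75 + 0.25(91.25 + 0.25p_{Vidio}) ⇒ 0.9375p_{Vidio} = 111.5625, so p_{Vidio} = 119.
Then p_{Streamly} = 91.25 + 0.25·119 = 121.
q_{Vidio} = 301 − 2·119 + 121 = 184.

184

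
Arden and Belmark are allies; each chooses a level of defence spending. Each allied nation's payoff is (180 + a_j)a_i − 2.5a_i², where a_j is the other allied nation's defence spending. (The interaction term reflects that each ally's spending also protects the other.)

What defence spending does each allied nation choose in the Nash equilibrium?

45

Arden's payoff is (180 + a_B)a_A − 2.5a_A².
∂π/∂a_A = 180 + a_B − 5a_A = 0, so a_A = 36 + 0.2a_B.
The game is symmetric, so in equilibrium a_B = a_A: the reaction function gives 0.8a_A = 36, hence a_A = 45.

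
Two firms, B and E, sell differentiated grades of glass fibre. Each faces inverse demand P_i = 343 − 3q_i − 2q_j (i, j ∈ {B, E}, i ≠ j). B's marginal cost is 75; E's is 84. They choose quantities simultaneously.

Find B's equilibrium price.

177.1875

Firm B's profit: π = q_B(343 − 3q_B − 2q_E) − 75q_B.
∂π/∂q_B = 268 − 6q_B − 2q_E = 0 ⇒ q_B = 134/3 − (1/3)q_E.
Similarly q_E = 259/6 − (1/3)q_B.
Substituting the second reaction function into the first: q_B = 134/3 − (1/3)(259/6 − (1/3)q_B), which gives (8/9)q_B = 545/18 ⇒ q_B = 34.0625.
Then q_E = 259/6 − (1/3)·34.0625 = 31.8125.
P_B = 343 − 3·34.0625 − 2·31.8125 = 177.1875.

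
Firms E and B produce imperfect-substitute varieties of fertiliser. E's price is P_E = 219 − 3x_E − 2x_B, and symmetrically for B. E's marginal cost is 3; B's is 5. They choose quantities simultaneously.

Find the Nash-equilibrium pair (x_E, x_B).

27.125, 26.625

Firm E's profit: π = x_E(219 − 3x_E − 2x_B) − 3x_E.
∂π/∂x_E = 216 − 6x_E − 2x_B = 0 ⇒ x_E = 36 − (1/3)x_B.
Similarly x_B = 107/3 − (1/3)x_E.
Plugging x_B into E's best response: x_E = 36 − (1/3)(107/3 − (1/3)x_E) ⇒ (8/9)x_E = 217/9, so x_E = 27.125.
Then x_B = 107/3 − (1/3)·27.125 = 26.625.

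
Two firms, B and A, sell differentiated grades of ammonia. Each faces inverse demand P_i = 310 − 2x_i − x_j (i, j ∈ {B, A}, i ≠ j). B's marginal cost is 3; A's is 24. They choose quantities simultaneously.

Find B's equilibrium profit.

Firm B's profit: π = x_B(310 − 2x_B − x_A) − 3x_B.
∂π/∂x_B = 307 − 4x_B − x_A = 0 ⇒ x_B = 76.75 − 0.25x_A.
Similarly x_A = 71.5 − 0.25x_B.
Plugging x_A into B's best response: x_B = 76.75 − 0.25(71.5 − 0.25x_B) ⇒ 0.9375x_B = 58.875, so x_B = 62.8.
Then x_A = 71.5 − 0.25·62.8 = 55.8.
P_B = 310 − 2·62.8 − 55.8 = 128.6.
Profit = (128.6 − 3)·62.8 = 7887.68.

7887.68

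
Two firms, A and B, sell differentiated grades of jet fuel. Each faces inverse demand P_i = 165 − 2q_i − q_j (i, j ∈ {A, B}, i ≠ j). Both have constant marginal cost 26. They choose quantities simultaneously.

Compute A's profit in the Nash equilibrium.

Firm A's profit: π = q_A(165 − 2q_A − q_B) − 26q_A.
∂π/∂q_A = 139 − 4q_A − q_B = 0 ⇒ q_A = 34.75 − 0.25q_B.
By symmetry q_B = q_A; substituting into the reaction function, 1.25q_A = 34.75 and q_A = 27.8.
P_A = 165 − 2·27.8 − 27.8 = 81.6.
Profit = (81.6 − 26)·27.8 = 1545.68.

1545.68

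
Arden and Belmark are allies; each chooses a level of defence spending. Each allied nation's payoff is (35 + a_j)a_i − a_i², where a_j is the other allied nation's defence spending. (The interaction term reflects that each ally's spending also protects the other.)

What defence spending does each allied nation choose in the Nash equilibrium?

35

Arden's payoff is (35 + a_B)a_A − a_A².
∂π/∂a_A = 35 + a_B − 2a_A = 0, so a_A = 17.5 + 0.5a_B.
By symmetry a_B = a_A; substituting into the reaction function, 0.5a_A = 17.5 and a_A = 35.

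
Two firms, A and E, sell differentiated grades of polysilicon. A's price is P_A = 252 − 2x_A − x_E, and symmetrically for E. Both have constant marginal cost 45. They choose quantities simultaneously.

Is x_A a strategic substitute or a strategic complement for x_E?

strategic substitutes

Firm A's profit: π = x_A(252 − 2x_A − x_E) − 45x_A.
∂π/∂x_A = 207 − 4x_A − x_E = 0 ⇒ x_A = 51.75 − 0.25x_E.
The best-response slope dx_A/dx_E = −0.25 < 0: the reaction function is downward-sloping, so the choices are strategic substitutes.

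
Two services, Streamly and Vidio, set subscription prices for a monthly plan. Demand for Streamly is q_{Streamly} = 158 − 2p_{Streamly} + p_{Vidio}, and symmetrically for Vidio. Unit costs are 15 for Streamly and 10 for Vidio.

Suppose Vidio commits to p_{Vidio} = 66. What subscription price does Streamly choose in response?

63.5

Streamly's profit: π = (p_{Streamly} − 15)(158 − 2p_{Streamly} + p_{Vidio}).
∂π/∂p_{Streamly} = 188 − 4p_{Streamly} + p_{Vidio} = 0 ⇒ p_{Streamly} = 47 + 0.25p_{Vidio}.
At p_{Vidio} = 66: p_{Streamly} = 47 + 0.25·66 = 63.5.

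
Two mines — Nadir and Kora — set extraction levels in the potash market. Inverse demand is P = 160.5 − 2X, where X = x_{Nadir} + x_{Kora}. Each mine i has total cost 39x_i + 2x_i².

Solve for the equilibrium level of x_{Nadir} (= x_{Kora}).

12.15

Mine Nadir's profit: π = x_{Nadir}(160.5 − 2(x_{Nadir} + x_{Kora})) − 39x_{Nadir} − 2x_{Nadir}².
∂π/∂x_{Nadir} = 121.5 − 8x_{Nadir} − 2x_{Kora} = 0, so x_{Nadir} = 15.1875 − 0.25x_{Kora}.
Setting x_{Nadir} = x_{Kora} in the reaction function: x_{Nadir} = 15.1875 − 0.25x_{Nadir}, so x_{Nadir} = 15.1875 / 1.25 = 12.15.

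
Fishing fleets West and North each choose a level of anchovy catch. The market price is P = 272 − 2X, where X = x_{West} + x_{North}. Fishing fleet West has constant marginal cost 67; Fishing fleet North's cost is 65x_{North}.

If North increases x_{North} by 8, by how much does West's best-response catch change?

-4

Fishing fleet West's profit: π = x_{West}(272 − 2(x_{West} + x_{North})) − 67x_{West}.
∂π/∂x_{West} = 205 − 4x_{West} − 2x_{North} = 0, so x_{West} = 51.25 − 0.5x_{North}.
The reaction-function slope is −0.5, so an 8-unit rise in x_{North} moves x_{West} by −0.5 × 8 = −4. West's best response falls — the actions are strategic substitutes.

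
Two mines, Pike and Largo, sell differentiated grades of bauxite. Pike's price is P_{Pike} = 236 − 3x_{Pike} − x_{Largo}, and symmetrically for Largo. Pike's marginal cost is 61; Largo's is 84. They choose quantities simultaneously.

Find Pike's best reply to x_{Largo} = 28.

24.5

Mine Pike's profit: π = x_{Pike}(236 − 3x_{Pike} − x_{Largo}) − 61x_{Pike}.
∂π/∂x_{Pike} = 175 − 6x_{Pike} − x_{Largo} = 0 ⇒ x_{Pike} = 175/6 − (1/6)x_{Largo}.
At x_{Largo} = 28: x_{Pike} = 175/6 − (1/6)·28 = 24.5.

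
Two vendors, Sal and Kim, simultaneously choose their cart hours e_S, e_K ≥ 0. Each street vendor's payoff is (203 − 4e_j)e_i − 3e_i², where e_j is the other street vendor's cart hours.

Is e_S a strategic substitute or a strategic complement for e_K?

strategic substitutes

Sal's payoff is (203 − 4e_K)e_S − 3e_S².
∂π/∂e_S = 203 − 4e_K − 6e_S = 0, so e_S = 203/6 − (2/3)e_K.
The best-response slope de_S/de_K = −2/3 < 0: the reaction function is downward-sloping, so the choices are strategic substitutes.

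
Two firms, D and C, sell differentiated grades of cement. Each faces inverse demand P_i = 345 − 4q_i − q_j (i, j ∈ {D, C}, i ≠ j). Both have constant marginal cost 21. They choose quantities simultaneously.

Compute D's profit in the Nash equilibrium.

5184

Firm D's profit: π = q_D(345 − 4q_D − q_C) − 21q_D.
∂π/∂q_D = 324 − 8q_D − q_C = 0 ⇒ q_D = 40.5 − 0.125q_C.
The game is symmetric, so in equilibrium q_C = q_D: the reaction function gives 1.125q_D = 40.5, hence q_D = 36.
P_D = 345 − 4·36 − 36 = 165.
Profit = (165 − 21)·36 = 5184.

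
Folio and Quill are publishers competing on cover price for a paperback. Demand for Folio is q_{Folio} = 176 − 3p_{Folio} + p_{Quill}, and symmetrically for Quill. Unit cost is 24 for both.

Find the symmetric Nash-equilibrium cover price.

49.6

Folio's profit: π = (p_{Folio} − 24)(176 − 3p_{Folio} + p_{Quill}).
∂π/∂p_{Folio} = 248 − 6p_{Folio} + p_{Quill} = 0 ⇒ p_{Folio} = 124/3 + (1/6)p_{Quill}.
Setting p_{Folio} = p_{Quill} in the reaction function: p_{Folio} = 124/3 + (1/6)p_{Folio}, so p_{Folio} = (124/3) / (5/6) = 49.6.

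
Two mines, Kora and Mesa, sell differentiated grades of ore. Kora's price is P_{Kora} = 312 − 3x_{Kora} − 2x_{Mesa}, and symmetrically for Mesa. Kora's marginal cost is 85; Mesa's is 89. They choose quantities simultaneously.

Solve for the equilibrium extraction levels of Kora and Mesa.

28.625, 27.625

Mine Kora's profit: π = x_{Kora}(312 − 3x_{Kora} − 2x_{Mesa}) − 85x_{Kora}.
∂π/∂x_{Kora} = 227 − 6x_{Kora} − 2x_{Mesa} = 0 ⇒ x_{Kora} = 227/6 − (1/3)x_{Mesa}.
Similarly x_{Mesa} = 223/6 − (1/3)x_{Kora}.
Plugging x_{Mesa} into Kora's best response: x_{Kora} = 227/6 − (1/3)(223/6 − (1/3)x_{Kora}) ⇒ (8/9)x_{Kora} = 229/9, so x_{Kora} = 28.625.
Then x_{Mesa} = 223/6 − (1/3)·28.625 = 27.625.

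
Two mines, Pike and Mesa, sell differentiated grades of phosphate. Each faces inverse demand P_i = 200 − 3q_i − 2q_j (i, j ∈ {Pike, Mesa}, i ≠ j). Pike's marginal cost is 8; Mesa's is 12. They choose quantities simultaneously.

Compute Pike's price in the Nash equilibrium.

Mine Pike's profit: π = q_{Pike}(200 − 3q_{Pike} − 2q_{Mesa}) − 8q_{Pike}.
∂π/∂q_{Pike} = 192 − 6q_{Pike} − 2q_{Mesa} = 0 ⇒ q_{Pike} = 32 − (1/3)q_{Mesa}.
Similarly q_{Mesa} = 94/3 − (1/3)q_{Pike}.
Substituting the second reaction function into the first: q_{Pike} = 32 − (1/3)(94/3 − (1/3)q_{Pike}), which gives (8/9)q_{Pike} = 194/9 ⇒ q_{Pike} = 24.25.
Then q_{Mesa} = 94/3 − (1/3)·24.25 = 23.25.
P_{Pike} = 200 − 3·24.25 − 2·23.25 = 80.75.

80.75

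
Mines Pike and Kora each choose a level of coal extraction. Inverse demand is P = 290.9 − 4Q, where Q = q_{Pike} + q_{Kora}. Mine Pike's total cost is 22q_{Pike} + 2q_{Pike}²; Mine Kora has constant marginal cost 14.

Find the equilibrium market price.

126.36

Mine Pike's profit: π = q_{Pike}(290.9 − 4(q_{Pike} + q_{Kora})) − 22q_{Pike} − 2q_{Pike}².
∂π/∂q_{Pike} = 268.9 − 12q_{Pike} − 4q_{Kora} = 0, so q_{Pike} = 2689/120 − (1/3)q_{Kora}.
For Kora: ∂π/∂q_{Kora} = 276.9 − 8q_{Kora} − 4q_{Pike} = 0 ⇒ q_{Kora} = 34.6125 − 0.5q_{Pike}.
Substituting the second reaction function into the first: q_{Pike} = 2689/120 − (1/3)(34.6125 − 0.5q_{Pike}), which gives (5/6)q_{Pike} = 2609/240 ⇒ q_{Pike} = 13.045.
Then q_{Kora} = 34.6125 − 0.5·13.045 = 28.09.
Equilibrium price: P = 290.9 − 4·41.135 = 126.36.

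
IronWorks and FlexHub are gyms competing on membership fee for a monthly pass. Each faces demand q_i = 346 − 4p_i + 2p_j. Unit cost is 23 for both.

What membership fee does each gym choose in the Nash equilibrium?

73

IronWorks's profit: π = (p_{IronWorks} − 23)(346 − 4p_{IronWorks} + 2p_{FlexHub}).
∂π/∂p_{IronWorks} = 438 − 8p_{IronWorks} + 2p_{FlexHub} = 0 ⇒ p_{IronWorks} = 54.75 + 0.25p_{FlexHub}.
By symmetry p_{FlexHub} = p_{IronWorks}; substituting into the reaction function, 0.75p_{IronWorks} = 54.75 and p_{IronWorks} = 73.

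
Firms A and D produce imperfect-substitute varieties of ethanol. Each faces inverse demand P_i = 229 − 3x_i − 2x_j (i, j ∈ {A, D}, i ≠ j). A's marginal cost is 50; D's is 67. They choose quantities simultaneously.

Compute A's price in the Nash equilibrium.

120.3125

Firm A's profit: π = x_A(229 − 3x_A − 2x_D) − 50x_A.
∂π/∂x_A = 179 − 6x_A − 2x_D = 0 ⇒ x_A = 179/6 − (1/3)x_D.
Similarly x_D = 27 − (1/3)x_A.
Substituting the second reaction function into the first: x_A = 179/6 − (1/3)(27 − (1/3)x_A), which gives (8/9)x_A = 125/6 ⇒ x_A = 23.4375.
Then x_D = 27 − (1/3)·23.4375 = 19.1875.
P_A = 229 − 3·23.4375 − 2·19.1875 = 120.3125.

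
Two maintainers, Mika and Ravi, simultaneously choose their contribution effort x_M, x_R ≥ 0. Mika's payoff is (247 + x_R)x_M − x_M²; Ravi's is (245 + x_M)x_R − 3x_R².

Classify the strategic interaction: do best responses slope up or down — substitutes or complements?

strategic complements

Expanding Mika's payoff: 247x_M + x_Rx_M − x_M².
∂π/∂x_M = 247 + x_R − 2x_M = 0, so x_M = 123.5 + 0.5x_R.
The best-response slope dx_M/dx_R = 0.5 > 0: the reaction function is upward-sloping, so the choices are strategic complements.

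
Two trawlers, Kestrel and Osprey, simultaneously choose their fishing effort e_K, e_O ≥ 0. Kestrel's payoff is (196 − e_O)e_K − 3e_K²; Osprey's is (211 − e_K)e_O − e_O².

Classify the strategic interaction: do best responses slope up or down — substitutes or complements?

Expanding Kestrel's payoff: 196e_K − e_Oe_K − 3e_K².
∂π/∂e_K = 196 − e_O − 6e_K = 0, so e_K = 98/3 − (1/6)e_O.
The best-response slope de_K/de_O = −1/6 < 0: the reaction function is downward-sloping, so the choices are strategic substitutes.

strategic substitutes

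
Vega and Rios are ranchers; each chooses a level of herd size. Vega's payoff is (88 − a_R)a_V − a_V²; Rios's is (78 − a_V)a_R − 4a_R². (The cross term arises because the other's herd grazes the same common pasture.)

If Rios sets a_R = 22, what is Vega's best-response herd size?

Expanding Vega's payoff: 88a_V − a_Ra_V − a_V².
∂π/∂a_V = 88 − a_R − 2a_V = 0, so a_V = 44 − 0.5a_R.
At a_R = 22: a_V = 44 − 0.5·22 = 33.

33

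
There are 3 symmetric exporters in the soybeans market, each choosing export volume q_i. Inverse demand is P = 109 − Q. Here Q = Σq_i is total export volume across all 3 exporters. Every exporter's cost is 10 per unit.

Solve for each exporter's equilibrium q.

24.75

A representative exporter's profit is π_i = q_i(109 − Q) − 10q_i, with Q = q_i + Σ_{j≠i} q_j.
First-order condition: 99 − 2q_i − Σ_{j≠i} q_j = 0.
With identical exporters, set every q_j = q: then 99 − 2q − 2q = 0, i.e. q = 99/4 = 24.75.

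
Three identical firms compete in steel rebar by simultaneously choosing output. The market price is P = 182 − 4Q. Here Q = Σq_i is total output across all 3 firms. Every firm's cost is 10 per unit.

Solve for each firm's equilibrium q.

10.75

A representative firm's profit is π_i = q_i(182 − 4Q) − 10q_i, with Q = q_i + Σ_{j≠i} q_j.
First-order condition: 172 − 8q_i − 4Σ_{j≠i} q_j = 0.
In a symmetric equilibrium every firm chooses the same q, so Σ_{j≠i} q_j = 2q. The condition becomes 172 − 16q = 0, giving q = 172/16 = 10.75.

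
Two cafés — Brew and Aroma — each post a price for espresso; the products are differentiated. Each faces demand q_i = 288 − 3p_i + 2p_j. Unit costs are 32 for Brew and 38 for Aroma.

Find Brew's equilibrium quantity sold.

195.375

Brew's profit: π = (p_{Brew} − 32)(288 − 3p_{Brew} + 2p_{Aroma}).
∂π/∂p_{Brew} = 384 − 6p_{Brew} + 2p_{Aroma} = 0 ⇒ p_{Brew} = 64 + (1/3)p_{Aroma}.
Similarly p_{Aroma} = 67 + (1/3)p_{Brew}.
Solving the two reaction functions simultaneously: (1 − (1/3)(1/3))p_{Brew} = 64 + (1/3)·67, so (8/9)p_{Brew} = 259/3 and p_{Brew} = 97.125.
Then p_{Aroma} = 67 + (1/3)·97.125 = 99.375.
q_{Brew} = 288 − 3·97.125 + 2·99.375 = 195.375.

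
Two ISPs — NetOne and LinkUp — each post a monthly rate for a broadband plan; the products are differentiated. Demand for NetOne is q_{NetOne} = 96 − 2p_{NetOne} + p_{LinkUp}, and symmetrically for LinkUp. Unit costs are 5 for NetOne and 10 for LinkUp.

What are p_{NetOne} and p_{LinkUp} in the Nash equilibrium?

36, 38

NetOne's profit: π = (p_{NetOne} − 5)(96 − 2p_{NetOne} + p_{LinkUp}).
∂π/∂p_{NetOne} = 106 − 4p_{NetOne} + p_{LinkUp} = 0 ⇒ p_{NetOne} = 26.5 + 0.25p_{LinkUp}.
Similarly p_{LinkUp} = 29 + 0.25p_{NetOne}.
Plugging p_{LinkUp} into NetOne's best response: p_{NetOne} = 26.5 + 0.25(29 + 0.25p_{NetOne}) ⇒ 0.9375p_{NetOne} = 33.75, so p_{NetOne} = 36.
Then p_{LinkUp} = 29 + 0.25·36 = 38.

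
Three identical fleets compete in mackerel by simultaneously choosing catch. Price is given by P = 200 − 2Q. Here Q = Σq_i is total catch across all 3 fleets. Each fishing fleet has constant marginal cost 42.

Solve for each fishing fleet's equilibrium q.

A representative fishing fleet's profit is π_i = q_i(200 − 2Q) − 42q_i, with Q = q_i + Σ_{j≠i} q_j.
First-order condition: 158 − 4q_i − 2Σ_{j≠i} q_j = 0.
With identical fishing fleets, set every q_j = q: then 158 − 4q − 4q = 0, i.e. q = 158/8 = 19.75.

19.75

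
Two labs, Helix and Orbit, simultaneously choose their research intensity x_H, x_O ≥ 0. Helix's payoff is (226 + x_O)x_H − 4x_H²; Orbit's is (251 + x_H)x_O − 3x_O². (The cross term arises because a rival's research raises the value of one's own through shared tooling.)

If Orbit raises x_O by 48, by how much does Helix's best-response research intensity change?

6

Expanding Helix's payoff: 226x_H + x_Ox_H − 4x_H².
∂π/∂x_H = 226 + x_O − 8x_H = 0, so x_H = 28.25 + 0.125x_O.
The reaction-function slope is 0.125, so a 48-unit rise in x_O moves x_H by 0.125 × 48 = 6. Helix's best response rises — the actions are strategic complements.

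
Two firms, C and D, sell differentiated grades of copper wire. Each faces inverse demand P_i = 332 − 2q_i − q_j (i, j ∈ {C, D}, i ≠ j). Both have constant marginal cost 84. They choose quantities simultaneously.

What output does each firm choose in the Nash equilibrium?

Firm C's profit: π = q_C(332 − 2q_C − q_D) − 84q_C.
∂π/∂q_C = 248 − 4q_C − q_D = 0 ⇒ q_C = 62 − 0.25q_D.
By symmetry q_D = q_C; substituting into the reaction function, 1.25q_C = 62 and q_C = 49.6.

49.6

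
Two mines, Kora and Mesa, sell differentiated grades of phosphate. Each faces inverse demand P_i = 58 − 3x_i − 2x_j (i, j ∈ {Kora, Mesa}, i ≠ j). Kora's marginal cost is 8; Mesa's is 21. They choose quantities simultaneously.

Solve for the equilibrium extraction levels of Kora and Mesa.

Mine Kora's profit: π = x_{Kora}(58 − 3x_{Kora} − 2x_{Mesa}) − 8x_{Kora}.
∂π/∂x_{Kora} = 50 − 6x_{Kora} − 2x_{Mesa} = 0 ⇒ x_{Kora} = 25/3 − (1/3)x_{Mesa}.
Similarly x_{Mesa} = 37/6 − (1/3)x_{Kora}.
Plugging x_{Mesa} into Kora's best response: x_{Kora} = 25/3 − (1/3)(37/6 − (1/3)x_{Kora}) ⇒ (8/9)x_{Kora} = 113/18, so x_{Kora} = 7.0625.
Then x_{Mesa} = 37/6 − (1/3)·7.0625 = 3.8125.

7.0625, 3.8125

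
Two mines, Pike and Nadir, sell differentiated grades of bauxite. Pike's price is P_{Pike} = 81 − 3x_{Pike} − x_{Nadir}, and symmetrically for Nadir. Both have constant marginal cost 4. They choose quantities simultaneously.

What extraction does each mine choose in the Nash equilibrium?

Mine Pike's profit: π = x_{Pike}(81 − 3x_{Pike} − x_{Nadir}) − 4x_{Pike}.
∂π/∂x_{Pike} = 77 − 6x_{Pike} − x_{Nadir} = 0 ⇒ x_{Pike} = 77/6 − (1/6)x_{Nadir}.
Setting x_{Pike} = x_{Nadir} in the reaction function: x_{Pike} = 77/6 − (1/6)x_{Pike}, so x_{Pike} = (77/6) / (7/6) = 11.

11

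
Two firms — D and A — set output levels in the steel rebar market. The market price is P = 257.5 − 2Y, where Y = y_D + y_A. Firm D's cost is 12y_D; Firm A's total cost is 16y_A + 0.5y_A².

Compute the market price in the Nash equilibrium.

105.0625

Firm D's profit: π = y_D(257.5 − 2(y_D + y_A)) − 12y_D.
∂π/∂y_D = 245.5 − 4y_D − 2y_A = 0, so y_D = 61.375 − 0.5y_A.
For A: ∂π/∂y_A = 241.5 − 5y_A − 2y_D = 0 ⇒ y_A = 48.3 − 0.4y_D.
Substituting the second reaction function into the first: y_D = 61.375 − 0.5(48.3 − 0.4y_D), which gives 0.8y_D = 37.225 ⇒ y_D = 1489/32.
Then y_A = 48.3 − 0.4·(1489/32) = 29.6875.
Equilibrium price: P = 257.5 − 2·(2439/32) = 105.0625.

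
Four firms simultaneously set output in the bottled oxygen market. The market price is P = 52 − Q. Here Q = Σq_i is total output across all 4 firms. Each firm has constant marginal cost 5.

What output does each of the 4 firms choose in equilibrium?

A representative firm's profit is π_i = q_i(52 − Q) − 5q_i, with Q = q_i + Σ_{j≠i} q_j.
First-order condition: 47 − 2q_i − Σ_{j≠i} q_j = 0.
Imposing symmetry (q_j = q for all j) turns Σ_{j≠i} q_j into 3q, so 47 = 5q and q = 9.4.

9.4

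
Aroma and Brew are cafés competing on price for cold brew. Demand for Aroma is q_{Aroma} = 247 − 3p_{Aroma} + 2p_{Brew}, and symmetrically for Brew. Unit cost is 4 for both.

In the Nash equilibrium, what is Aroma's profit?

11071.6875

Aroma's profit: π = (p_{Aroma} − 4)(247 − 3p_{Aroma} + 2p_{Brew}).
∂π/∂p_{Aroma} = 259 − 6p_{Aroma} + 2p_{Brew} = 0 ⇒ p_{Aroma} = 259/6 + (1/3)p_{Brew}.
Setting p_{Aroma} = p_{Brew} in the reaction function: p_{Aroma} = 259/6 + (1/3)p_{Aroma}, so p_{Aroma} = (259/6) / (2/3) = 64.75.
q_{Aroma} = 247 − 3·64.75 + 2·64.75 = 182.25.
Profit = (64.75 − 4)·182.25 = 11071.6875.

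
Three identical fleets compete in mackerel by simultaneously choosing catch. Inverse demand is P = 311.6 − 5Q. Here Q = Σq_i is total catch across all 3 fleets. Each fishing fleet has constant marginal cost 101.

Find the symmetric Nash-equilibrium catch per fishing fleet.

A representative fishing fleet's profit is π_i = q_i(311.6 − 5Q) − 101q_i, with Q = q_i + Σ_{j≠i} q_j.
First-order condition: 210.6 − 10q_i − 5Σ_{j≠i} q_j = 0.
In a symmetric equilibrium every fishing fleet chooses the same q, so Σ_{j≠i} q_j = 2q. The condition becomes 210.6 − 20q = 0, giving q = 210.6/20 = 10.53.

10.53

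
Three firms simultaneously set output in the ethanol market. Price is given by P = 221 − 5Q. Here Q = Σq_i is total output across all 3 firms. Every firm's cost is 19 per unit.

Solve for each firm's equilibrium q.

10.1

A representative firm's profit is π_i = q_i(221 − 5Q) − 19q_i, with Q = q_i + Σ_{j≠i} q_j.
First-order condition: 202 − 10q_i − 5Σ_{j≠i} q_j = 0.
With identical firms, set every q_j = q: then 202 − 10q − 10q = 0, i.e. q = 202/20 = 10.1.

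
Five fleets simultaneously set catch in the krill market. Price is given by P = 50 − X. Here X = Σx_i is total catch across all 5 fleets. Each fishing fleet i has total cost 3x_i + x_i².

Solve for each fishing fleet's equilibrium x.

A representative fishing fleet's profit is π_i = x_i(50 − X) − 3x_i − x_i², with X = x_i + Σ_{j≠i} x_j.
First-order condition: 47 − 4x_i − Σ_{j≠i} x_j = 0.
With identical fishing fleets, set every x_j = x: then 47 − 4x − 4x = 0, i.e. x = 47/8 = 5.875.

5.875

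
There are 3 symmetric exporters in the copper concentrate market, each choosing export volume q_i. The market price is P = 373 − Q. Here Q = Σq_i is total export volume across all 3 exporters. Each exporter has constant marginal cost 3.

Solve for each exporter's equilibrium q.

A representative exporter's profit is π_i = q_i(373 − Q) − 3q_i, with Q = q_i + Σ_{j≠i} q_j.
First-order condition: 370 − 2q_i − Σ_{j≠i} q_j = 0.
With identical exporters, set every q_j = q: then 370 − 2q − 2q = 0, i.e. q = 370/4 = 92.5.

92.5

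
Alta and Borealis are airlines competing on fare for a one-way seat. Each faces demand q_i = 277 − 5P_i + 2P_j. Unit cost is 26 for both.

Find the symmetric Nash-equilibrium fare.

Alta's profit: π = (P_{Alta} − 26)(277 − 5P_{Alta} + 2P_{Borealis}).
∂π/∂P_{Alta} = 407 − 10P_{Alta} + 2P_{Borealis} = 0 ⇒ P_{Alta} = 40.7 + 0.2P_{Borealis}.
Setting P_{Alta} = P_{Borealis} in the reaction function: P_{Alta} = 40.7 + 0.2P_{Alta}, so P_{Alta} = 40.7 / 0.8 = 50.875.

50.875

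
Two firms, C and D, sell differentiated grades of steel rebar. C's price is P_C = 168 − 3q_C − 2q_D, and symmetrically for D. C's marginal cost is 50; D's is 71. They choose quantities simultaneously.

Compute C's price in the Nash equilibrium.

98.1875

Firm C's profit: π = q_C(168 − 3q_C − 2q_D) − 50q_C.
∂π/∂q_C = 118 − 6q_C − 2q_D = 0 ⇒ q_C = 59/3 − (1/3)q_D.
Similarly q_D = 97/6 − (1/3)q_C.
Substituting the second reaction function into the first: q_C = 59/3 − (1/3)(97/6 − (1/3)q_C), which gives (8/9)q_C = 257/18 ⇒ q_C = 16.0625.
Then q_D = 97/6 − (1/3)·16.0625 = 10.8125.
P_C = 168 − 3·16.0625 − 2·10.8125 = 98.1875.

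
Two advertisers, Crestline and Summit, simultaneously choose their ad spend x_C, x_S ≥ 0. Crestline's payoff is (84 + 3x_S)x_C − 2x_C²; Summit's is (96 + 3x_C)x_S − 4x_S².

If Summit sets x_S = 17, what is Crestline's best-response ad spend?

33.75

Expanding Crestline's payoff: 84x_C + 3x_Sx_C − 2x_C².
∂π/∂x_C = 84 + 3x_S − 4x_C = 0, so x_C = 21 + 0.75x_S.
At x_S = 17: x_C = 21 + 0.75·17 = 33.75.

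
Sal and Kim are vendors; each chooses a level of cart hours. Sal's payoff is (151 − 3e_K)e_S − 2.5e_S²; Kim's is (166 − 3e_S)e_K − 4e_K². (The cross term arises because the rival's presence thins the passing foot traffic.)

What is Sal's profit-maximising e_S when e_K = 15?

Expanding Sal's payoff: 151e_S − 3e_Ke_S − 2.5e_S².
∂π/∂e_S = 151 − 3e_K − 5e_S = 0, so e_S = 30.2 − 0.6e_K.
At e_K = 15: e_S = 30.2 − 0.6·15 = 21.2.

21.2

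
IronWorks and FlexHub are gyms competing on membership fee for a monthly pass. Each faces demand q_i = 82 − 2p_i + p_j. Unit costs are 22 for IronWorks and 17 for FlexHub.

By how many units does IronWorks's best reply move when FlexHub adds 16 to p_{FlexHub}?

4

IronWorks's profit: π = (p_{IronWorks} − 22)(82 − 2p_{IronWorks} + p_{FlexHub}).
∂π/∂p_{IronWorks} = 126 − 4p_{IronWorks} + p_{FlexHub} = 0 ⇒ p_{IronWorks} = 31.5 + 0.25p_{FlexHub}.
The reaction-function slope is 0.25, so a 16-unit rise in p_{FlexHub} moves p_{IronWorks} by 0.25 × 16 = 4. IronWorks's best response rises — the actions are strategic complements.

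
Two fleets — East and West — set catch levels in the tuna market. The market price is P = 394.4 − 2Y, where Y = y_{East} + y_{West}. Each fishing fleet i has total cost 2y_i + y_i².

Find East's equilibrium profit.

Fishing fleet East's profit: π = y_{East}(394.4 − 2(y_{East} + y_{West})) − 2y_{East} − y_{East}².
∂π/∂y_{East} = 392.4 − 6y_{East} − 2y_{West} = 0, so y_{East} = 65.4 − (1/3)y_{West}.
The game is symmetric, so in equilibrium y_{West} = y_{East}: the reaction function gives (4/3)y_{East} = 65.4, hence y_{East} = 49.05.
Price P = 394.4 − 2·98.1 = 198.2.
East's profit: (198.2 − 2)·49.05 − (49.05)² = 7217.7075.

7217.7075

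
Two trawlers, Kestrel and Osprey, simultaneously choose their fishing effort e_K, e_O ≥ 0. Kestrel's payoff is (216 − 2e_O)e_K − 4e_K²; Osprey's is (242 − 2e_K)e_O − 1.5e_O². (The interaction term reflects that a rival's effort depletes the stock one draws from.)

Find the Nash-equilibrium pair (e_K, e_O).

Expanding Kestrel's payoff: 216e_K − 2e_Oe_K − 4e_K².
∂π/∂e_K = 216 − 2e_O − 8e_K = 0, so e_K = 27 − 0.25e_O.
Likewise for Osprey: e_O = 242/3 − (2/3)e_K.
Plugging e_O into Kestrel's best response: e_K = 27 − 0.25(242/3 − (2/3)e_K) ⇒ (5/6)e_K = 41/6, so e_K = 8.2.
Then e_O = 242/3 − (2/3)·8.2 = 75.2.

8.2, 75.2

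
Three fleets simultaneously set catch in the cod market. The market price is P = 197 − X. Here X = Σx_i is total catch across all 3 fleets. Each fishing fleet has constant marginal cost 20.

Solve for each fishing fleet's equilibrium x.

A representative fishing fleet's profit is π_i = x_i(197 − X) − 20x_i, with X = x_i + Σ_{j≠i} x_j.
First-order condition: 177 − 2x_i − Σ_{j≠i} x_j = 0.
In a symmetric equilibrium every fishing fleet chooses the same x, so Σ_{j≠i} x_j = 2x. The condition becomes 177 − 4x = 0, giving x = 177/4 = 44.25.

44.25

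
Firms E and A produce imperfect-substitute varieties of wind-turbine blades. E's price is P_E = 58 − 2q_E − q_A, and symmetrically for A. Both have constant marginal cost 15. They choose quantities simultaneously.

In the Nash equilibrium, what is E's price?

32.2

Firm E's profit: π = q_E(58 − 2q_E − q_A) − 15q_E.
∂π/∂q_E = 43 − 4q_E − q_A = 0 ⇒ q_E = 10.75 − 0.25q_A.
The game is symmetric, so in equilibrium q_A = q_E: the reaction function gives 1.25q_E = 10.75, hence q_E = 8.6.
P_E = 58 − 2·8.6 − 8.6 = 32.2.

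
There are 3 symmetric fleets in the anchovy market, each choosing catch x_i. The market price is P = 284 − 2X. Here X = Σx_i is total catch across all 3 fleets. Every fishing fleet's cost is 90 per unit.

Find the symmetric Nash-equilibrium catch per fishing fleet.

24.25

A representative fishing fleet's profit is π_i = x_i(284 − 2X) − 90x_i, with X = x_i + Σ_{j≠i} x_j.
First-order condition: 194 − 4x_i − 2Σ_{j≠i} x_j = 0.
With identical fishing fleets, set every x_j = x: then 194 − 4x − 4x = 0, i.e. x = 194/8 = 24.25.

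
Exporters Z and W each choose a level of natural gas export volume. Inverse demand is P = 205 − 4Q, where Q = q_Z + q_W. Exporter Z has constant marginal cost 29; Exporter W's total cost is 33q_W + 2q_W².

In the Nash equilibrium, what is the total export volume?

26.2

Exporter Z's profit: π = q_Z(205 − 4(q_Z + q_W)) − 29q_Z.
∂π/∂q_Z = 176 − 8q_Z − 4q_W = 0, so q_Z = 22 − 0.5q_W.
For W: ∂π/∂q_W = 172 − 12q_W − 4q_Z = 0 ⇒ q_W = 43/3 − (1/3)q_Z.
Plugging q_W into Z's best response: q_Z = 22 − 0.5(43/3 − (1/3)q_Z) ⇒ (5/6)q_Z = 89/6, so q_Z = 17.8.
Then q_W = 43/3 − (1/3)·17.8 = 8.4.
Total export volume: 17.8 + 8.4 = 26.2.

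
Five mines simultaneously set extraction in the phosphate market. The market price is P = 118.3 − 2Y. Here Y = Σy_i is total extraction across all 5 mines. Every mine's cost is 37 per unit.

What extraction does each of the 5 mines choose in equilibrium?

6.775

A representative mine's profit is π_i = y_i(118.3 − 2Y) − 37y_i, with Y = y_i + Σ_{j≠i} y_j.
First-order condition: 81.3 − 4y_i − 2Σ_{j≠i} y_j = 0.
With identical mines, set every y_j = y: then 81.3 − 4y − 8y = 0, i.e. y = 81.3/12 = 6.775.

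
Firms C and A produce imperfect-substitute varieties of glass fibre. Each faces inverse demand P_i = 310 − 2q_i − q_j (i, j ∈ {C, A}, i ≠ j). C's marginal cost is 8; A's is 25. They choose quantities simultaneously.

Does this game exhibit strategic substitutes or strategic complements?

strategic substitutes

Firm C's profit: π = q_C(310 − 2q_C − q_A) − 8q_C.
∂π/∂q_C = 302 − 4q_C − q_A = 0 ⇒ q_C = 75.5 − 0.25q_A.
The best-response slope dq_C/dq_A = −0.25 < 0: the reaction function is downward-sloping, so the choices are strategic substitutes.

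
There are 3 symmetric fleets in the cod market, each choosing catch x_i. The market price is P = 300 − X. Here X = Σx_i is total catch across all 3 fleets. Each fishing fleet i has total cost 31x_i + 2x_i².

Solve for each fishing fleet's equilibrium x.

A representative fishing fleet's profit is π_i = x_i(300 − X) − 31x_i − 2x_i², with X = x_i + Σ_{j≠i} x_j.
First-order condition: 269 − 6x_i − Σ_{j≠i} x_j = 0.
Imposing symmetry (x_j = x for all j) turns Σ_{j≠i} x_j into 2x, so 269 = 8x and x = 33.625.

33.625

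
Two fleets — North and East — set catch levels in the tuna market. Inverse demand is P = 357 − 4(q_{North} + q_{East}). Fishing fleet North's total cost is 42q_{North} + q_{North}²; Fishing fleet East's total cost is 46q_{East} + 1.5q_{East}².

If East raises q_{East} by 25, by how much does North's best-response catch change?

-10

Fishing fleet North's profit: π = q_{North}(357 − 4(q_{North} + q_{East})) − 42q_{North} − q_{North}².
∂π/∂q_{North} = 315 − 10q_{North} − 4q_{East} = 0, so q_{North} = 31.5 − 0.4q_{East}.
The reaction-function slope is −0.4, so a 25-unit rise in q_{East} moves q_{North} by −0.4 × 25 = −10. North's best response falls — the actions are strategic substitutes.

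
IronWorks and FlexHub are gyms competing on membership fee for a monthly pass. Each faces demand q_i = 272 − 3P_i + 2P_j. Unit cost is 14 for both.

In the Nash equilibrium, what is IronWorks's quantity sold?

IronWorks's profit: π = (P_{IronWorks} − 14)(272 − 3P_{IronWorks} + 2P_{FlexHub}).
∂π/∂P_{IronWorks} = 314 − 6P_{IronWorks} + 2P_{FlexHub} = 0 ⇒ P_{IronWorks} = 157/3 + (1/3)P_{FlexHub}.
Setting P_{IronWorks} = P_{FlexHub} in the reaction function: P_{IronWorks} = 157/3 + (1/3)P_{IronWorks}, so P_{IronWorks} = (157/3) / (2/3) = 78.5.
q_{IronWorks} = 272 − 3·78.5 + 2·78.5 = 193.5.

193.5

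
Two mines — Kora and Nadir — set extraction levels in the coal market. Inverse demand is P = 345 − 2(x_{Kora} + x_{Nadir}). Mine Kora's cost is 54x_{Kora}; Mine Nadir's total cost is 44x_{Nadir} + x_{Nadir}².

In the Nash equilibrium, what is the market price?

168.4

Mine Kora's profit: π = x_{Kora}(345 − 2(x_{Kora} + x_{Nadir})) − 54x_{Kora}.
∂π/∂x_{Kora} = 291 − 4x_{Kora} − 2x_{Nadir} = 0, so x_{Kora} = 72.75 − 0.5x_{Nadir}.
For Nadir: ∂π/∂x_{Nadir} = 301 − 6x_{Nadir} − 2x_{Kora} = 0 ⇒ x_{Nadir} = 301/6 − (1/3)x_{Kora}.
Substituting the second reaction function into the first: x_{Kora} = 72.75 − 0.5(301/6 − (1/3)x_{Kora}), which gives (5/6)x_{Kora} = 143/3 ⇒ x_{Kora} = 57.2.
Then x_{Nadir} = 301/6 − (1/3)·57.2 = 31.1.
Equilibrium price: P = 345 − 2·88.3 = 168.4.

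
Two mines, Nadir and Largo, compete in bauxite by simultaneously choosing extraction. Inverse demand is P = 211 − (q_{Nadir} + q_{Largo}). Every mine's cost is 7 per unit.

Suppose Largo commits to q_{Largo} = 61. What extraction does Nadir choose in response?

71.5

Mine Nadir's profit: π = q_{Nadir}(211 − (q_{Nadir} + q_{Largo})) − 7q_{Nadir}.
∂π/∂q_{Nadir} = 204 − 2q_{Nadir} − q_{Largo} = 0, so q_{Nadir} = 102 − 0.5q_{Largo}.
At q_{Largo} = 61: q_{Nadir} = 102 − 0.5·61 = 71.5.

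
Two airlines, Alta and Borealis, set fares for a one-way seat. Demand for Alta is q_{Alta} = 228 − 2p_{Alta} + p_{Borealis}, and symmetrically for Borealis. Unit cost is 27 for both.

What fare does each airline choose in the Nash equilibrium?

94

Alta's profit: π = (p_{Alta} − 27)(228 − 2p_{Alta} + p_{Borealis}).
∂π/∂p_{Alta} = 282 − 4p_{Alta} + p_{Borealis} = 0 ⇒ p_{Alta} = 70.5 + 0.25p_{Borealis}.
Setting p_{Alta} = p_{Borealis} in the reaction function: p_{Alta} = 70.5 + 0.25p_{Alta}, so p_{Alta} = 70.5 / 0.75 = 94.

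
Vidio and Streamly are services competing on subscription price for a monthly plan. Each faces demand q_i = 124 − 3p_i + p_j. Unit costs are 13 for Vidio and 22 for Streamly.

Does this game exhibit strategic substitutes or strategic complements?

strategic complements

Vidio's profit: π = (p_{Vidio} − 13)(124 − 3p_{Vidio} + p_{Streamly}).
∂π/∂p_{Vidio} = 163 − 6p_{Vidio} + p_{Streamly} = 0 ⇒ p_{Vidio} = 163/6 + (1/6)p_{Streamly}.
The best-response slope dp_{Vidio}/dp_{Streamly} = 1/6 > 0: the reaction function is upward-sloping, so the choices are strategic complements.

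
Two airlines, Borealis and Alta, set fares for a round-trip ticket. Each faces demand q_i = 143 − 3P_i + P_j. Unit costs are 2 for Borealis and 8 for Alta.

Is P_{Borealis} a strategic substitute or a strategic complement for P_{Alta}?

Borealis's profit: π = (P_{Borealis} − 2)(143 − 3P_{Borealis} + P_{Alta}).
∂π/∂P_{Borealis} = 149 − 6P_{Borealis} + P_{Alta} = 0 ⇒ P_{Borealis} = 149/6 + (1/6)P_{Alta}.
The best-response slope dP_{Borealis}/dP_{Alta} = 1/6 > 0: the reaction function is upward-sloping, so the choices are strategic complements.

strategic complements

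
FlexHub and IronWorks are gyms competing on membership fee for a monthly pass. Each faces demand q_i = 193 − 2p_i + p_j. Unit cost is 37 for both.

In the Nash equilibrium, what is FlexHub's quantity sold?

104

FlexHub's profit: π = (p_{FlexHub} − 37)(193 − 2p_{FlexHub} + p_{IronWorks}).
∂π/∂p_{FlexHub} = 267 − 4p_{FlexHub} + p_{IronWorks} = 0 ⇒ p_{FlexHub} = 66.75 + 0.25p_{IronWorks}.
By symmetry p_{IronWorks} = p_{FlexHub}; substituting into the reaction function, 0.75p_{FlexHub} = 66.75 and p_{FlexHub} = 89.
q_{FlexHub} = 193 − 2·89 + 89 = 104.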